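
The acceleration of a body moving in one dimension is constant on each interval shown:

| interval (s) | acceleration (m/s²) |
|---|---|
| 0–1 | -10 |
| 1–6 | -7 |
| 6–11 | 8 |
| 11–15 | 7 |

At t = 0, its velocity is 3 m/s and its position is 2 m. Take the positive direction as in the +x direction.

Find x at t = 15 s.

On each constant-a segment, Δv = aΔt and Δx = v₀Δt + ½aΔt²; chain segment to segment.
0–1 s: v starts 3 m/s; Δx = 3·1 + ½·-10·1² = -2 m; v ends -7 m/s.
1–6 s: v starts -7 m/s; Δx = -7·5 + ½·-7·5² = -122.5 m; v ends -42 m/s.
6–11 s: v starts -42 m/s; Δx = -42·5 + ½·8·5² = -110 m; v ends -2 m/s.
11–15 s: v starts -2 m/s; Δx = -2·4 + ½·7·4² = 48 m; v ends 26 m/s.
x(15) = 2 + Σ Δx = -184.5 m.

-184.5 m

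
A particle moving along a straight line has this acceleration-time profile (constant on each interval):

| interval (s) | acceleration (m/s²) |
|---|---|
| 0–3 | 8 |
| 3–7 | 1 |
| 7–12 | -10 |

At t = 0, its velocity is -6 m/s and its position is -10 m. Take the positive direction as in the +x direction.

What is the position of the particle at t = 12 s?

On each constant-a segment, Δv = aΔt and Δx = v₀Δt + ½aΔt²; chain segment to segment.
0–3 s: v starts -6 m/s; Δx = -6·3 + ½·8·3² = 18 m; v ends 18 m/s.
3–7 s: v starts 18 m/s; Δx = 18·4 + ½·1·4² = 80 m; v ends 22 m/s.
7–12 s: v starts 22 m/s; Δx = 22·5 + ½·-10·5² = -15 m; v ends -28 m/s.
x(12) = -10 + Σ Δx = 73 m.

73 m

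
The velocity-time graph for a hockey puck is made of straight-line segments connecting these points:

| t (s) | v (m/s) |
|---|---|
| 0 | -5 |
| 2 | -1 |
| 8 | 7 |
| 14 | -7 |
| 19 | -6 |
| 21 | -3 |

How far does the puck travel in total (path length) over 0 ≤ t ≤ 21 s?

Total distance travelled is ∫|v| dt — sum the magnitudes of each area piece.
0–2 s: |½(-5 + -1)(2)| = 6 m
2–8 s: v = 0 at t = 2.75 s; triangle areas 0.375 + 18.375 = 18.75 m
8–14 s: v = 0 at t = 11 s; triangle areas 10.5 + 10.5 = 21 m
14–19 s: |½(-7 + -6)(5)| = 32.5 m
19–21 s: |½(-6 + -3)(2)| = 9 m
Total distance = 87.25 m

87.25 m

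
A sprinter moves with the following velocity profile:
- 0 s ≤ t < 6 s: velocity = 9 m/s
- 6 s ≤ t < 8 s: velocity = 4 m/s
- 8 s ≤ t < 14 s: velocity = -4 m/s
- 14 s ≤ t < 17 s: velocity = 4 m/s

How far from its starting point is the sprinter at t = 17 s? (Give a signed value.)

Displacement is the signed area under the v-t curve.
0–6 s: 9 × 6 = 54 m
6–8 s: 4 × 2 = 8 m
8–14 s: -4 × 6 = -24 m
14–17 s: 4 × 3 = 12 m
Net displacement = 50 m

50 m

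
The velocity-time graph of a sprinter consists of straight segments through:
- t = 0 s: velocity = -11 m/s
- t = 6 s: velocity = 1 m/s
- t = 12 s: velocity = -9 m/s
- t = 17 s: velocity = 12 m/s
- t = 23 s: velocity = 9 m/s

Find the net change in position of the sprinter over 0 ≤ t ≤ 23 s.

16.5 m

Net displacement equals the area under the velocity-time graph (areas below the axis count negative).
0–6 s: ½(-11 + 1)(6) = -30 m
6–12 s: ½(1 + -9)(6) = -24 m
12–17 s: ½(-9 + 12)(5) = 7.5 m
17–23 s: ½(12 + 9)(6) = 63 m
Net displacement = 16.5 m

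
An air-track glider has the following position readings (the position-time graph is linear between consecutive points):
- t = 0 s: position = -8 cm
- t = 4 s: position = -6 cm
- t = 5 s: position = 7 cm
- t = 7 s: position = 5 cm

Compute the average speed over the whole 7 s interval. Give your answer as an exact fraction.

17/7 cm/s

Average speed = (total path length)/(elapsed time); on a piecewise-linear x-t graph the path length is Σ|Δx|.
0–4 s: |Δx| = |-6 − -8| = 2 cm
4–5 s: |Δx| = |7 − -6| = 13 cm
5–7 s: |Δx| = |5 − 7| = 2 cm
Total path = 17 cm; average speed = 17/7 = 17/7 cm/s.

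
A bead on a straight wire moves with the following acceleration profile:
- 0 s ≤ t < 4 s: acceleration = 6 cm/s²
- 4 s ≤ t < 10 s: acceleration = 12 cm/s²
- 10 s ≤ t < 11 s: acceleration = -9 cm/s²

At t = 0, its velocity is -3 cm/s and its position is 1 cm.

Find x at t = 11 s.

On each constant-a segment, Δv = aΔt and Δx = v₀Δt + ½aΔt²; chain segment to segment.
0–4 s: v starts -3 cm/s; Δx = -3·4 + ½·6·4² = 36 cm; v ends 21 cm/s.
4–10 s: v starts 21 cm/s; Δx = 21·6 + ½·12·6² = 342 cm; v ends 93 cm/s.
10–11 s: v starts 93 cm/s; Δx = 93·1 + ½·-9·1² = 88.5 cm; v ends 84 cm/s.
x(11) = 1 + Σ Δx = 467.5 cm.

467.5 cm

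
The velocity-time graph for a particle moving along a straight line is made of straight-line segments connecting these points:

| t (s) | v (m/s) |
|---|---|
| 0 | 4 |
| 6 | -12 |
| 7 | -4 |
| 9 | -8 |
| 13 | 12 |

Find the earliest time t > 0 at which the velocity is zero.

t = 1.5 s

v changes sign on 0–6 s (from 4 to -12); the graph is linear there, so v = 0 at t = 0 + (-4)·(6 − 0)/(-12 − 4) = 1.5 s.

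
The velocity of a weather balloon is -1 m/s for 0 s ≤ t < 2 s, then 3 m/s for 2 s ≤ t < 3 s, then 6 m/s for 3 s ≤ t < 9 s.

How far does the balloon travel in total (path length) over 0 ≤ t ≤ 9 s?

Total distance travelled is ∫|v| dt — sum the magnitudes of each area piece.
0–2 s: |-1| × 2 = 2 m
2–3 s: |3| × 1 = 3 m
3–9 s: |6| × 6 = 36 m
Total distance = 41 m

41 m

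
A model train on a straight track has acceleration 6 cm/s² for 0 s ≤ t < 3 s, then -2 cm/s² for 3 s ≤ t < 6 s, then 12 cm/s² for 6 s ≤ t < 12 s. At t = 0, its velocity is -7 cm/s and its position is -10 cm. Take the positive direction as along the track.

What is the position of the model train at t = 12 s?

266 cm

On each constant-a segment, Δv = aΔt and Δx = v₀Δt + ½aΔt²; chain segment to segment.
0–3 s: v starts -7 cm/s; Δx = -7·3 + ½·6·3² = 6 cm; v ends 11 cm/s.
3–6 s: v starts 11 cm/s; Δx = 11·3 + ½·-2·3² = 24 cm; v ends 5 cm/s.
6–12 s: v starts 5 cm/s; Δx = 5·6 + ½·12·6² = 246 cm; v ends 77 cm/s.
x(12) = -10 + Σ Δx = 266 cm.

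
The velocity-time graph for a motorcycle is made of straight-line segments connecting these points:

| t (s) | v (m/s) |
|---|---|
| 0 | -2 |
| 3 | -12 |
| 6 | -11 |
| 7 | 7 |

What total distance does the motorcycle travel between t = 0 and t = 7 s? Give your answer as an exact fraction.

542/9 m

Total distance travelled is ∫|v| dt — sum the magnitudes of each area piece.
0–3 s: |½(-2 + -12)(3)| = 21 m
3–6 s: |½(-12 + -11)(3)| = 34.5 m
6–7 s: v = 0 at t = 119/18 s; triangle areas 121/36 + 49/36 = 85/18 m
Total distance = 542/9 m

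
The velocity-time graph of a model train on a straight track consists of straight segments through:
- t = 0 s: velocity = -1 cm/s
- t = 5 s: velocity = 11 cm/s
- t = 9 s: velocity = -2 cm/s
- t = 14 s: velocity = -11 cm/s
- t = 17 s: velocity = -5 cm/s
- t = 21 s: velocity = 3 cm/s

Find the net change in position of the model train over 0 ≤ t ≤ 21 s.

-17.5 cm

Net displacement equals the area under the velocity-time graph (areas below the axis count negative).
0–5 s: ½(-1 + 11)(5) = 25 cm
5–9 s: ½(11 + -2)(4) = 18 cm
9–14 s: ½(-2 + -11)(5) = -32.5 cm
14–17 s: ½(-11 + -5)(3) = -24 cm
17–21 s: ½(-5 + 3)(4) = -4 cm
Net displacement = -17.5 cm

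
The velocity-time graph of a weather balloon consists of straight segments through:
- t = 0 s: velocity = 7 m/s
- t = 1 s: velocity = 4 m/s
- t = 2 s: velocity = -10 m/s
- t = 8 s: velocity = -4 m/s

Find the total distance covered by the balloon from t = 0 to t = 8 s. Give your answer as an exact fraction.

723/14 m

Distance (not displacement) is the total path length: add the absolute areas under v-t.
0–1 s: |½(7 + 4)(1)| = 5.5 m
1–2 s: v = 0 at t = 9/7 s; triangle areas 4/7 + 25/7 = 29/7 m
2–8 s: |½(-10 + -4)(6)| = 42 m
Total distance = 723/14 m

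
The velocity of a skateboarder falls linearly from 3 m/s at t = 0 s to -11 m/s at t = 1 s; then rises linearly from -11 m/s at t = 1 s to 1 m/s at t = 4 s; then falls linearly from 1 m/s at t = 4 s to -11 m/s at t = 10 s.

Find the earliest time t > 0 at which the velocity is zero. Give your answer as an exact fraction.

t = 3/14 s

v changes sign on 0–1 s (from 3 to -11); the graph is linear there, so v = 0 at t = 0 + (-3)·(1 − 0)/(-11 − 3) = 3/14 s.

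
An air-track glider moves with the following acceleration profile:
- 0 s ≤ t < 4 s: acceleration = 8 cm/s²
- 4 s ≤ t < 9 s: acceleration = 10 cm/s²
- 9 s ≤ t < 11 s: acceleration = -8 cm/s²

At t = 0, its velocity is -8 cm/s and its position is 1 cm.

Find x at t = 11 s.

410 cm

On each constant-a segment, Δv = aΔt and Δx = v₀Δt + ½aΔt²; chain segment to segment.
0–4 s: v starts -8 cm/s; Δx = -8·4 + ½·8·4² = 32 cm; v ends 24 cm/s.
4–9 s: v starts 24 cm/s; Δx = 24·5 + ½·10·5² = 245 cm; v ends 74 cm/s.
9–11 s: v starts 74 cm/s; Δx = 74·2 + ½·-8·2² = 132 cm; v ends 58 cm/s.
x(11) = 1 + Σ Δx = 410 cm.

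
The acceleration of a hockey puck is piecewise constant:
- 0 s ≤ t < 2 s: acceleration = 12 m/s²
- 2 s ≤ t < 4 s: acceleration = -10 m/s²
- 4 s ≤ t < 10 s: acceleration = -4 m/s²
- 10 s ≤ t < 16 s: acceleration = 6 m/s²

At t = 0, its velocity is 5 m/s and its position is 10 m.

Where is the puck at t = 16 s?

On each constant-a segment, Δv = aΔt and Δx = v₀Δt + ½aΔt²; chain segment to segment.
0–2 s: v starts 5 m/s; Δx = 5·2 + ½·12·2² = 34 m; v ends 29 m/s.
2–4 s: v starts 29 m/s; Δx = 29·2 + ½·-10·2² = 38 m; v ends 9 m/s.
4–10 s: v starts 9 m/s; Δx = 9·6 + ½·-4·6² = -18 m; v ends -15 m/s.
10–16 s: v starts -15 m/s; Δx = -15·6 + ½·6·6² = 18 m; v ends 21 m/s.
x(16) = 10 + Σ Δx = 82 m.

82 m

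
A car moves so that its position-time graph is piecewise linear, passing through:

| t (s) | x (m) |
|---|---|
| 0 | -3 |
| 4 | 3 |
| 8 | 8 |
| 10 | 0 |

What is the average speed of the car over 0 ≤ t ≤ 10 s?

1.9 m/s

Average speed = (total path length)/(elapsed time); on a piecewise-linear x-t graph the path length is Σ|Δx|.
0–4 s: |Δx| = |3 − -3| = 6 m
4–8 s: |Δx| = |8 − 3| = 5 m
8–10 s: |Δx| = |0 − 8| = 8 m
Total path = 19 m; average speed = 19/10 = 1.9 m/s.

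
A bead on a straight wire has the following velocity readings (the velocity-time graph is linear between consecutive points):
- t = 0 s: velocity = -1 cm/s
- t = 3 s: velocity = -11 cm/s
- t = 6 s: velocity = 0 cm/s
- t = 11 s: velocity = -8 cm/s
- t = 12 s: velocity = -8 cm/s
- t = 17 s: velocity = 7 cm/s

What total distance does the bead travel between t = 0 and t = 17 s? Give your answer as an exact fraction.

Total distance travelled is ∫|v| dt — sum the magnitudes of each area piece.
0–3 s: |½(-1 + -11)(3)| = 18 cm
3–6 s: |½(-11 + 0)(3)| = 16.5 cm
6–11 s: |½(0 + -8)(5)| = 20 cm
11–12 s: |-8| × 1 = 8 cm
12–17 s: v = 0 at t = 44/3 s; triangle areas 32/3 + 49/6 = 113/6 cm
Total distance = 244/3 cm

244/3 cm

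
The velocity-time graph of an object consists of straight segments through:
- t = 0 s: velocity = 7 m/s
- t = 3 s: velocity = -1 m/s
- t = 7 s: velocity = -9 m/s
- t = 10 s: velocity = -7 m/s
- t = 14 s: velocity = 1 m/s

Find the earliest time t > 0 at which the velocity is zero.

v changes sign on 0–3 s (from 7 to -1); the graph is linear there, so v = 0 at t = 0 + (-7)·(3 − 0)/(-1 − 7) = 2.625 s.

t = 2.625 s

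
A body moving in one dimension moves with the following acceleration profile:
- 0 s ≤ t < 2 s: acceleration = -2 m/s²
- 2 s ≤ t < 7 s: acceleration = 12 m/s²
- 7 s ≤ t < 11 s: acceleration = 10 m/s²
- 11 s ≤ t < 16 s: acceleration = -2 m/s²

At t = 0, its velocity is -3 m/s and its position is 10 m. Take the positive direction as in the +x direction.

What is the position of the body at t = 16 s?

On each constant-a segment, Δv = aΔt and Δx = v₀Δt + ½aΔt²; chain segment to segment.
0–2 s: v starts -3 m/s; Δx = -3·2 + ½·-2·2² = -10 m; v ends -7 m/s.
2–7 s: v starts -7 m/s; Δx = -7·5 + ½·12·5² = 115 m; v ends 53 m/s.
7–11 s: v starts 53 m/s; Δx = 53·4 + ½·10·4² = 292 m; v ends 93 m/s.
11–16 s: v starts 93 m/s; Δx = 93·5 + ½·-2·5² = 440 m; v ends 83 m/s.
x(16) = 10 + Σ Δx = 847 m.

847 m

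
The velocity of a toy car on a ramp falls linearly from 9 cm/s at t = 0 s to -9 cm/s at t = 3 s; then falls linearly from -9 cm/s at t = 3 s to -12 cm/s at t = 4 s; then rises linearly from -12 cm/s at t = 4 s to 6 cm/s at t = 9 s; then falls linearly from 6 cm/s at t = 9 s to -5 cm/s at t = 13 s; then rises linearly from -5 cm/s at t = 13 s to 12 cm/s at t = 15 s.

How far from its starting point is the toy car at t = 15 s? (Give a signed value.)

Displacement is the signed area under the v-t curve.
0–3 s: ½(9 + -9)(3) = 0 cm
3–4 s: ½(-9 + -12)(1) = -10.5 cm
4–9 s: ½(-12 + 6)(5) = -15 cm
9–13 s: ½(6 + -5)(4) = 2 cm
13–15 s: ½(-5 + 12)(2) = 7 cm
Net displacement = -16.5 cm

-16.5 cm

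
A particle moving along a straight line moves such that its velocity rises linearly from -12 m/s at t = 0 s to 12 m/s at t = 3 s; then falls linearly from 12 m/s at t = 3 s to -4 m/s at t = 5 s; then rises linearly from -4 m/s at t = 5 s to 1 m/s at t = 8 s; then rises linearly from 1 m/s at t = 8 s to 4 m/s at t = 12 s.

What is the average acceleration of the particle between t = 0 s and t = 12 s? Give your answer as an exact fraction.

Average acceleration = Δv/Δt = (4 − -12)/(12 − 0) = 4/3 m/s².

4/3 m/s²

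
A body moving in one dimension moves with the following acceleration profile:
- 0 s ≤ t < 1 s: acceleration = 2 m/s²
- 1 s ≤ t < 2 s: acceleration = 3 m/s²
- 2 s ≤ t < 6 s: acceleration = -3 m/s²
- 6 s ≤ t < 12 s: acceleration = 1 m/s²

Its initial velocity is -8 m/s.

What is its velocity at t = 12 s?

Δv equals the area under the a-t graph; then v = v₀ + Δv.
0–1 s: 2 × 1 = 2 m/s
1–2 s: 3 × 1 = 3 m/s
2–6 s: -3 × 4 = -12 m/s
6–12 s: 1 × 6 = 6 m/s
Δv = -1 m/s, so v(12) = -8 + (-1) = -9 m/s.

-9 m/s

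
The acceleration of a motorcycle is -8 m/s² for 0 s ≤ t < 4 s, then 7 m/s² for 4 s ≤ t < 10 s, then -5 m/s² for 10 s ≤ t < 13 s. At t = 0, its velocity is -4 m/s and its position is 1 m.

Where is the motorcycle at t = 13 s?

-173.5 m

On each constant-a segment, Δv = aΔt and Δx = v₀Δt + ½aΔt²; chain segment to segment.
0–4 s: v starts -4 m/s; Δx = -4·4 + ½·-8·4² = -80 m; v ends -36 m/s.
4–10 s: v starts -36 m/s; Δx = -36·6 + ½·7·6² = -90 m; v ends 6 m/s.
10–13 s: v starts 6 m/s; Δx = 6·3 + ½·-5·3² = -4.5 m; v ends -9 m/s.
x(13) = 1 + Σ Δx = -173.5 m.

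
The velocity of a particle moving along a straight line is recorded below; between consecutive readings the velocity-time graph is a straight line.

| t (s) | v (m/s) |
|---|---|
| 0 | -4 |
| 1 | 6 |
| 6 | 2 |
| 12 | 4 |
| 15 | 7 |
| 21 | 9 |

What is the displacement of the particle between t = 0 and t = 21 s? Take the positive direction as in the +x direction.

103.5 m

Displacement is the signed area under the v-t curve.
0–1 s: ½(-4 + 6)(1) = 1 m
1–6 s: ½(6 + 2)(5) = 20 m
6–12 s: ½(2 + 4)(6) = 18 m
12–15 s: ½(4 + 7)(3) = 16.5 m
15–21 s: ½(7 + 9)(6) = 48 m
Net displacement = 103.5 m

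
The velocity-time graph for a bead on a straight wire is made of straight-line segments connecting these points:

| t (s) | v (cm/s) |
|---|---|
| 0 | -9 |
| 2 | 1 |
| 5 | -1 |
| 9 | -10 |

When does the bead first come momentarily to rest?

v changes sign on 0–2 s (from -9 to 1); the graph is linear there, so v = 0 at t = 0 + (9)·(2 − 0)/(1 − -9) = 1.8 s.

t = 1.8 s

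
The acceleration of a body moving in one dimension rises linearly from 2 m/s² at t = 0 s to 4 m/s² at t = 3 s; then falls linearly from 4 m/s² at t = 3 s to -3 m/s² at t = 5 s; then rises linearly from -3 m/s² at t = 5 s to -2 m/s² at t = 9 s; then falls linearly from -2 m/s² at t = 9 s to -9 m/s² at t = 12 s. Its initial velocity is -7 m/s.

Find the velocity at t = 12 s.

Δv equals the area under the a-t graph; then v = v₀ + Δv.
0–3 s: ½(2 + 4)(3) = 9 m/s
3–5 s: ½(4 + -3)(2) = 1 m/s
5–9 s: ½(-3 + -2)(4) = -10 m/s
9–12 s: ½(-2 + -9)(3) = -16.5 m/s
Δv = -16.5 m/s, so v(12) = -7 + (-16.5) = -23.5 m/s.

-23.5 m/s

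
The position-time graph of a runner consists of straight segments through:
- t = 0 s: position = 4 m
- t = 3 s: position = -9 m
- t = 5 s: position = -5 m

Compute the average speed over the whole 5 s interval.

3.4 m/s

Average speed = (total path length)/(elapsed time); on a piecewise-linear x-t graph the path length is Σ|Δx|.
0–3 s: |Δx| = |-9 − 4| = 13 m
3–5 s: |Δx| = |-5 − -9| = 4 m
Total path = 17 m; average speed = 17/5 = 3.4 m/s.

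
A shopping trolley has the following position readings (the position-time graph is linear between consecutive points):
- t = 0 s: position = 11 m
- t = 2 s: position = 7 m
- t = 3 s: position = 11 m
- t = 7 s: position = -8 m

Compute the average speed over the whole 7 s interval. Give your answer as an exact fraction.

Average speed = (total path length)/(elapsed time); on a piecewise-linear x-t graph the path length is Σ|Δx|.
0–2 s: |Δx| = |7 − 11| = 4 m
2–3 s: |Δx| = |11 − 7| = 4 m
3–7 s: |Δx| = |-8 − 11| = 19 m
Total path = 27 m; average speed = 27/7 = 27/7 m/s.

27/7 m/s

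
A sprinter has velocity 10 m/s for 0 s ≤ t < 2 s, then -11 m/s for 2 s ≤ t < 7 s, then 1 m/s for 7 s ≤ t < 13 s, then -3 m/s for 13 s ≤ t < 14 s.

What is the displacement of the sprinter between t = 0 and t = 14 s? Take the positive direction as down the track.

Displacement is the signed area under the v-t curve.
0–2 s: 10 × 2 = 20 m
2–7 s: -11 × 5 = -55 m
7–13 s: 1 × 6 = 6 m
13–14 s: -3 × 1 = -3 m
Net displacement = -32 m

-32 m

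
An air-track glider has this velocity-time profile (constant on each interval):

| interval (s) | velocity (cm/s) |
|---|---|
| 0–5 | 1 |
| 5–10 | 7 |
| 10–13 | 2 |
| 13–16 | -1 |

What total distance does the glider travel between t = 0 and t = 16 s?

49 cm

Distance (not displacement) is the total path length: add the absolute areas under v-t.
0–5 s: |1| × 5 = 5 cm
5–10 s: |7| × 5 = 35 cm
10–13 s: |2| × 3 = 6 cm
13–16 s: |-1| × 3 = 3 cm
Total distance = 49 cm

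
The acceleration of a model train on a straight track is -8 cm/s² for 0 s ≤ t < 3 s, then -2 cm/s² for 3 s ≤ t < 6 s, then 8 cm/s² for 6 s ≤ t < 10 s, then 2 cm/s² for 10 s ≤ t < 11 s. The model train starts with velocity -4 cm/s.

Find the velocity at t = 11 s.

Δv equals the area under the a-t graph; then v = v₀ + Δv.
0–3 s: -8 × 3 = -24 cm/s
3–6 s: -2 × 3 = -6 cm/s
6–10 s: 8 × 4 = 32 cm/s
10–11 s: 2 × 1 = 2 cm/s
Δv = 4 cm/s, so v(11) = -4 + (4) = 0 cm/s.

0 cm/s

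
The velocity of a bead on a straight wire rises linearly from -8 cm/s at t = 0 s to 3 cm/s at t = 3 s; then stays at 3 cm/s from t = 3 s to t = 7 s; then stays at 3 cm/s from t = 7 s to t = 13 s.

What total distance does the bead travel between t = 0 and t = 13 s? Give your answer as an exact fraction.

Distance (not displacement) is the total path length: add the absolute areas under v-t.
0–3 s: v = 0 at t = 24/11 s; triangle areas 96/11 + 27/22 = 219/22 cm
3–7 s: |3| × 4 = 12 cm
7–13 s: |3| × 6 = 18 cm
Total distance = 879/22 cm

879/22 cm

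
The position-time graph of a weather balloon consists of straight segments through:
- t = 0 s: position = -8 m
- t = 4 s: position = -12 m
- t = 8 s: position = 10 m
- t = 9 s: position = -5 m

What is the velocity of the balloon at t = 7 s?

Velocity is the slope of the x-t graph on 4–8 s: (10 − -12)/(8 − 4) = 5.5 m/s.

5.5 m/s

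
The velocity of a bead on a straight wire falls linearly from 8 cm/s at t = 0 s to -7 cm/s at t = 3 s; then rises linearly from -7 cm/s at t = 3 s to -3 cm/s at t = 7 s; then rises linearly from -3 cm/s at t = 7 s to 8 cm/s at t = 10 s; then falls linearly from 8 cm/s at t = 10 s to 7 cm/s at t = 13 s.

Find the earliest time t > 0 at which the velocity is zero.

v changes sign on 0–3 s (from 8 to -7); the graph is linear there, so v = 0 at t = 0 + (-8)·(3 − 0)/(-7 − 8) = 1.6 s.

t = 1.6 s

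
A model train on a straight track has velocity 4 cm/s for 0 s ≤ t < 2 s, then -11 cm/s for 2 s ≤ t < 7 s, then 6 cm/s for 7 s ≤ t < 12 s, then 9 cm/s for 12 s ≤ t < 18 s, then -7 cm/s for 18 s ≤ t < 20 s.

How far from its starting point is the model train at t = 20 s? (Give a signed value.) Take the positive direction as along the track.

Displacement is the signed area under the v-t curve.
0–2 s: 4 × 2 = 8 cm
2–7 s: -11 × 5 = -55 cm
7–12 s: 6 × 5 = 30 cm
12–18 s: 9 × 6 = 54 cm
18–20 s: -7 × 2 = -14 cm
Net displacement = 23 cm

23 cm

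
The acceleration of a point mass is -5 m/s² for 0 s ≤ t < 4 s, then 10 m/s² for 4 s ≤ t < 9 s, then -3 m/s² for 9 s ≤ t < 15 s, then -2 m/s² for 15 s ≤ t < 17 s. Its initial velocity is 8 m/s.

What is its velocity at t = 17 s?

Δv equals the area under the a-t graph; then v = v₀ + Δv.
0–4 s: -5 × 4 = -20 m/s
4–9 s: 10 × 5 = 50 m/s
9–15 s: -3 × 6 = -18 m/s
15–17 s: -2 × 2 = -4 m/s
Δv = 8 m/s, so v(17) = 8 + (8) = 16 m/s.

16 m/s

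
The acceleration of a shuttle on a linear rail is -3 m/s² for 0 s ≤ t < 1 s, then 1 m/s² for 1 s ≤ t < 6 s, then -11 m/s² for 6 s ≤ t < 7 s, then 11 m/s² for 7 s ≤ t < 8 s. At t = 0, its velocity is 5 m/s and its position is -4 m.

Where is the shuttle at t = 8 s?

25 m

On each constant-a segment, Δv = aΔt and Δx = v₀Δt + ½aΔt²; chain segment to segment.
0–1 s: v starts 5 m/s; Δx = 5·1 + ½·-3·1² = 3.5 m; v ends 2 m/s.
1–6 s: v starts 2 m/s; Δx = 2·5 + ½·1·5² = 22.5 m; v ends 7 m/s.
6–7 s: v starts 7 m/s; Δx = 7·1 + ½·-11·1² = 1.5 m; v ends -4 m/s.
7–8 s: v starts -4 m/s; Δx = -4·1 + ½·11·1² = 1.5 m; v ends 7 m/s.
x(8) = -4 + Σ Δx = 25 m.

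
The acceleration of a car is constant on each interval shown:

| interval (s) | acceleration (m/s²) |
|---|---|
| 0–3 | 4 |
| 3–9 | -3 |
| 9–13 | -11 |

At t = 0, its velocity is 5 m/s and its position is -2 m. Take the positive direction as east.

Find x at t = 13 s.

On each constant-a segment, Δv = aΔt and Δx = v₀Δt + ½aΔt²; chain segment to segment.
0–3 s: v starts 5 m/s; Δx = 5·3 + ½·4·3² = 33 m; v ends 17 m/s.
3–9 s: v starts 17 m/s; Δx = 17·6 + ½·-3·6² = 48 m; v ends -1 m/s.
9–13 s: v starts -1 m/s; Δx = -1·4 + ½·-11·4² = -92 m; v ends -45 m/s.
x(13) = -2 + Σ Δx = -13 m.

-13 m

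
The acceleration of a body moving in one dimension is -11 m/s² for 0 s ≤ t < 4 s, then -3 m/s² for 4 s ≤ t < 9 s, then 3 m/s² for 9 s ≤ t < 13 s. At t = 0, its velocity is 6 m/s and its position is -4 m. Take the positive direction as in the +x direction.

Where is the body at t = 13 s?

-483.5 m

On each constant-a segment, Δv = aΔt and Δx = v₀Δt + ½aΔt²; chain segment to segment.
0–4 s: v starts 6 m/s; Δx = 6·4 + ½·-11·4² = -64 m; v ends -38 m/s.
4–9 s: v starts -38 m/s; Δx = -38·5 + ½·-3·5² = -227.5 m; v ends -53 m/s.
9–13 s: v starts -53 m/s; Δx = -53·4 + ½·3·4² = -188 m; v ends -41 m/s.
x(13) = -4 + Σ Δx = -483.5 m.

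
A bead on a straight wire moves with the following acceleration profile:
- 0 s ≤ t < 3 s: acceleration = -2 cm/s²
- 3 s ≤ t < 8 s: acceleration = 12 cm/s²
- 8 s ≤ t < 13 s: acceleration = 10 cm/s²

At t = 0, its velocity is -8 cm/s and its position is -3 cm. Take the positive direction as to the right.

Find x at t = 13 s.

On each constant-a segment, Δv = aΔt and Δx = v₀Δt + ½aΔt²; chain segment to segment.
0–3 s: v starts -8 cm/s; Δx = -8·3 + ½·-2·3² = -33 cm; v ends -14 cm/s.
3–8 s: v starts -14 cm/s; Δx = -14·5 + ½·12·5² = 80 cm; v ends 46 cm/s.
8–13 s: v starts 46 cm/s; Δx = 46·5 + ½·10·5² = 355 cm; v ends 96 cm/s.
x(13) = -3 + Σ Δx = 399 cm.

399 cm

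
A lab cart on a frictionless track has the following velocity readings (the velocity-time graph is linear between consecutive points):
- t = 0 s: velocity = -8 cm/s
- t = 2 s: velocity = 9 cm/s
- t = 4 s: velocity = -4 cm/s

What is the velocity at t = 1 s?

0.5 cm/s

On 0–2 s the graph is linear from -8 to 9 cm/s: v(1) = -8 + (9 − -8)·(1 − 0)/(2 − 0) = 0.5 cm/s.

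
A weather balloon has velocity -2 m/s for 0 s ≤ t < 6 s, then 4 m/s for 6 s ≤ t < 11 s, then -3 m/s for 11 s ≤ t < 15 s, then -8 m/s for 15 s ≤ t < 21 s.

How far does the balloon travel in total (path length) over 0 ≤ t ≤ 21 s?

92 m

Total distance travelled is ∫|v| dt — sum the magnitudes of each area piece.
0–6 s: |-2| × 6 = 12 m
6–11 s: |4| × 5 = 20 m
11–15 s: |-3| × 4 = 12 m
15–21 s: |-8| × 6 = 48 m
Total distance = 92 m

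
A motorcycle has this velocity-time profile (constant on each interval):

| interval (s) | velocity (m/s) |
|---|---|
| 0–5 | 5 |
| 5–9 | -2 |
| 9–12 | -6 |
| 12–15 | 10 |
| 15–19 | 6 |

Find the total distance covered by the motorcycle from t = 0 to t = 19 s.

105 m

Distance (not displacement) is the total path length: add the absolute areas under v-t.
0–5 s: |5| × 5 = 25 m
5–9 s: |-2| × 4 = 8 m
9–12 s: |-6| × 3 = 18 m
12–15 s: |10| × 3 = 30 m
15–19 s: |6| × 4 = 24 m
Total distance = 105 m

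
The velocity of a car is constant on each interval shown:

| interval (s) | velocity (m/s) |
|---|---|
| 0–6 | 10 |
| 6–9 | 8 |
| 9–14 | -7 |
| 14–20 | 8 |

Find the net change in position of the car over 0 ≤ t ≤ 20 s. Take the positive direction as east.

Net displacement equals the area under the velocity-time graph (areas below the axis count negative).
0–6 s: 10 × 6 = 60 m
6–9 s: 8 × 3 = 24 m
9–14 s: -7 × 5 = -35 m
14–20 s: 8 × 6 = 48 m
Net displacement = 97 m

97 m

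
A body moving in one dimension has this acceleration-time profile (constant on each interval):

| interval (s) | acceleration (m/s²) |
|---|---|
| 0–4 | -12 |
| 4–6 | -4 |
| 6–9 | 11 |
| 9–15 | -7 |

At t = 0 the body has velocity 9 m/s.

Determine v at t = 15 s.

-56 m/s

Δv equals the area under the a-t graph; then v = v₀ + Δv.
0–4 s: -12 × 4 = -48 m/s
4–6 s: -4 × 2 = -8 m/s
6–9 s: 11 × 3 = 33 m/s
9–15 s: -7 × 6 = -42 m/s
Δv = -65 m/s, so v(15) = 9 + (-65) = -56 m/s.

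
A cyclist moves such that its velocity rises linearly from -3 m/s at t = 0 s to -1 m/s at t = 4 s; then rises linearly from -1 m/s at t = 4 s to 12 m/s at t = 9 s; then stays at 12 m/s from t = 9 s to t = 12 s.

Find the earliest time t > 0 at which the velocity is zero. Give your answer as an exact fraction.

v changes sign on 4–9 s (from -1 to 12); the graph is linear there, so v = 0 at t = 4 + (1)·(9 − 4)/(12 − -1) = 57/13 s.

t = 57/13 s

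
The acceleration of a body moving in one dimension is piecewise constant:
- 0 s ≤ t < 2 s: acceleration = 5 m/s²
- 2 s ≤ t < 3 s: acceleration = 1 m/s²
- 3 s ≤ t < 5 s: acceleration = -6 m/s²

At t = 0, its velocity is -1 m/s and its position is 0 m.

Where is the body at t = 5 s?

On each constant-a segment, Δv = aΔt and Δx = v₀Δt + ½aΔt²; chain segment to segment.
0–2 s: v starts -1 m/s; Δx = -1·2 + ½·5·2² = 8 m; v ends 9 m/s.
2–3 s: v starts 9 m/s; Δx = 9·1 + ½·1·1² = 9.5 m; v ends 10 m/s.
3–5 s: v starts 10 m/s; Δx = 10·2 + ½·-6·2² = 8 m; v ends -2 m/s.
x(5) = 0 + Σ Δx = 25.5 m.

25.5 m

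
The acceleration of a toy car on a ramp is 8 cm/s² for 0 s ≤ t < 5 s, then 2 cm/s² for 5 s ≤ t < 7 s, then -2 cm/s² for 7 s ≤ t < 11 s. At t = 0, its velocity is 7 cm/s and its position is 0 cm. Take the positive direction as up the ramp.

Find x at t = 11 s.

421 cm

On each constant-a segment, Δv = aΔt and Δx = v₀Δt + ½aΔt²; chain segment to segment.
0–5 s: v starts 7 cm/s; Δx = 7·5 + ½·8·5² = 135 cm; v ends 47 cm/s.
5–7 s: v starts 47 cm/s; Δx = 47·2 + ½·2·2² = 98 cm; v ends 51 cm/s.
7–11 s: v starts 51 cm/s; Δx = 51·4 + ½·-2·4² = 188 cm; v ends 43 cm/s.
x(11) = 0 + Σ Δx = 421 cm.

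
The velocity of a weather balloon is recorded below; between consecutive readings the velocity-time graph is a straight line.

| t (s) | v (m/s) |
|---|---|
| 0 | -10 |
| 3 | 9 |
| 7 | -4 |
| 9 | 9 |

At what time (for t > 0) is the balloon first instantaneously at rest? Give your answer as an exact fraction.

v changes sign on 0–3 s (from -10 to 9); the graph is linear there, so v = 0 at t = 0 + (10)·(3 − 0)/(9 − -10) = 30/19 s.

t = 30/19 s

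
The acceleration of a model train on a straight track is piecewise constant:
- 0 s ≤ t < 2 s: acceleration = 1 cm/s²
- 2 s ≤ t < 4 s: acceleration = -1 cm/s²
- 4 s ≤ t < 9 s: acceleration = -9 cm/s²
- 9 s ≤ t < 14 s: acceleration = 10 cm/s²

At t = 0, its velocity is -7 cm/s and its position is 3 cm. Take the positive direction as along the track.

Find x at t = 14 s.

On each constant-a segment, Δv = aΔt and Δx = v₀Δt + ½aΔt²; chain segment to segment.
0–2 s: v starts -7 cm/s; Δx = -7·2 + ½·1·2² = -12 cm; v ends -5 cm/s.
2–4 s: v starts -5 cm/s; Δx = -5·2 + ½·-1·2² = -12 cm; v ends -7 cm/s.
4–9 s: v starts -7 cm/s; Δx = -7·5 + ½·-9·5² = -147.5 cm; v ends -52 cm/s.
9–14 s: v starts -52 cm/s; Δx = -52·5 + ½·10·5² = -135 cm; v ends -2 cm/s.
x(14) = 3 + Σ Δx = -303.5 cm.

-303.5 cm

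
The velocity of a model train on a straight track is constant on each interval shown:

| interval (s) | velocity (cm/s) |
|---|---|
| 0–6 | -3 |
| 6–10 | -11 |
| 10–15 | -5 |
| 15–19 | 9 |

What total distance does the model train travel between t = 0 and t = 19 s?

Total distance travelled is ∫|v| dt — sum the magnitudes of each area piece.
0–6 s: |-3| × 6 = 18 cm
6–10 s: |-11| × 4 = 44 cm
10–15 s: |-5| × 5 = 25 cm
15–19 s: |9| × 4 = 36 cm
Total distance = 123 cm

123 cm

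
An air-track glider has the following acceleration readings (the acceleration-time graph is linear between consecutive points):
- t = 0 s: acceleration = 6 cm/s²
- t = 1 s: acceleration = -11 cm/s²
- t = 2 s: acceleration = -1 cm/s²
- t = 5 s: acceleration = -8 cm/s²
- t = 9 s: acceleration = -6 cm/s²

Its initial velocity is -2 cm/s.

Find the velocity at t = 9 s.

-52 cm/s

Δv equals the area under the a-t graph; then v = v₀ + Δv.
0–1 s: ½(6 + -11)(1) = -2.5 cm/s
1–2 s: ½(-11 + -1)(1) = -6 cm/s
2–5 s: ½(-1 + -8)(3) = -13.5 cm/s
5–9 s: ½(-8 + -6)(4) = -28 cm/s
Δv = -50 cm/s, so v(9) = -2 + (-50) = -52 cm/s.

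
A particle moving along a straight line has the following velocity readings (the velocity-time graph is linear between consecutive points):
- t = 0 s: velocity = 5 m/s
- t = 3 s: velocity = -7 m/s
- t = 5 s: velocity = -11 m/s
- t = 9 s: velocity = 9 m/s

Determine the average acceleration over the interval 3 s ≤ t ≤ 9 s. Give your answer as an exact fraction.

Average acceleration = Δv/Δt = (9 − -7)/(9 − 3) = 8/3 m/s².

8/3 m/s²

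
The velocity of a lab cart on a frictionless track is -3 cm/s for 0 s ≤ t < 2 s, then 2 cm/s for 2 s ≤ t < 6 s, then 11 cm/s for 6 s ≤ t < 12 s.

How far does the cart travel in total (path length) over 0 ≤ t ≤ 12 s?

80 cm

Total distance travelled is ∫|v| dt — sum the magnitudes of each area piece.
0–2 s: |-3| × 2 = 6 cm
2–6 s: |2| × 4 = 8 cm
6–12 s: |11| × 6 = 66 cm
Total distance = 80 cm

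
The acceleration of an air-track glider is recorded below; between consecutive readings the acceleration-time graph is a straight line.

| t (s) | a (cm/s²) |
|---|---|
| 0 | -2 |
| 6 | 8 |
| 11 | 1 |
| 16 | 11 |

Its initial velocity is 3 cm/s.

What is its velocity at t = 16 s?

73.5 cm/s

Δv equals the area under the a-t graph; then v = v₀ + Δv.
0–6 s: ½(-2 + 8)(6) = 18 cm/s
6–11 s: ½(8 + 1)(5) = 22.5 cm/s
11–16 s: ½(1 + 11)(5) = 30 cm/s
Δv = 70.5 cm/s, so v(16) = 3 + (70.5) = 73.5 cm/s.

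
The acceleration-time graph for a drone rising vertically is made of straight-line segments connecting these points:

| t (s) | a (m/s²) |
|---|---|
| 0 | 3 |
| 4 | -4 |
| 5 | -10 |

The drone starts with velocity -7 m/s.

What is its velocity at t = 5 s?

Δv equals the area under the a-t graph; then v = v₀ + Δv.
0–4 s: ½(3 + -4)(4) = -2 m/s
4–5 s: ½(-4 + -10)(1) = -7 m/s
Δv = -9 m/s, so v(5) = -7 + (-9) = -16 m/s.

-16 m/s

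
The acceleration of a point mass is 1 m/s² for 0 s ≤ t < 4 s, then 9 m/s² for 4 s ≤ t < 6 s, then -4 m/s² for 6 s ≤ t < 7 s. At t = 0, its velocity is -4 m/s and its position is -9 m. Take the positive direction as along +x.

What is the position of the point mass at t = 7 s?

On each constant-a segment, Δv = aΔt and Δx = v₀Δt + ½aΔt²; chain segment to segment.
0–4 s: v starts -4 m/s; Δx = -4·4 + ½·1·4² = -8 m; v ends 0 m/s.
4–6 s: v starts 0 m/s; Δx = 0·2 + ½·9·2² = 18 m; v ends 18 m/s.
6–7 s: v starts 18 m/s; Δx = 18·1 + ½·-4·1² = 16 m; v ends 14 m/s.
x(7) = -9 + Σ Δx = 17 m.

17 m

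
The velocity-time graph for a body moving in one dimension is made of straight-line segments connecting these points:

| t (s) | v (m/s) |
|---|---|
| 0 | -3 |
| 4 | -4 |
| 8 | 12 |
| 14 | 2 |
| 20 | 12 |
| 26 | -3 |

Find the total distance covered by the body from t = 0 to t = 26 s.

Total distance travelled is ∫|v| dt — sum the magnitudes of each area piece.
0–4 s: |½(-3 + -4)(4)| = 14 m
4–8 s: v = 0 at t = 5 s; triangle areas 2 + 18 = 20 m
8–14 s: |½(12 + 2)(6)| = 42 m
14–20 s: |½(2 + 12)(6)| = 42 m
20–26 s: v = 0 at t = 24.8 s; triangle areas 28.8 + 1.8 = 30.6 m
Total distance = 148.6 m

148.6 m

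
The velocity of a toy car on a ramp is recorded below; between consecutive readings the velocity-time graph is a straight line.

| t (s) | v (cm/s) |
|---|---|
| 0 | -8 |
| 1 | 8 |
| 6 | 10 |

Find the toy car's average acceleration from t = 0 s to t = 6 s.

Average acceleration = Δv/Δt = (10 − -8)/(6 − 0) = 3 cm/s².

3 cm/s²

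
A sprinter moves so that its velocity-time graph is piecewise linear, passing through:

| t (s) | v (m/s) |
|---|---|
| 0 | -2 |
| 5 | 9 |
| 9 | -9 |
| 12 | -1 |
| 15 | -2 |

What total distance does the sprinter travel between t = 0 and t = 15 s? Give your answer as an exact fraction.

625/11 m

Distance (not displacement) is the total path length: add the absolute areas under v-t.
0–5 s: v = 0 at t = 10/11 s; triangle areas 10/11 + 405/22 = 425/22 m
5–9 s: v = 0 at t = 7 s; triangle areas 9 + 9 = 18 m
9–12 s: |½(-9 + -1)(3)| = 15 m
12–15 s: |½(-1 + -2)(3)| = 4.5 m
Total distance = 625/11 m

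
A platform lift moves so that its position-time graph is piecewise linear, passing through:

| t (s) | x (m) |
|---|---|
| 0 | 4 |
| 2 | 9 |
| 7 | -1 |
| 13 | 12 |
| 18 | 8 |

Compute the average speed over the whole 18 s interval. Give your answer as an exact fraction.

Average speed = (total path length)/(elapsed time); on a piecewise-linear x-t graph the path length is Σ|Δx|.
0–2 s: |Δx| = |9 − 4| = 5 m
2–7 s: |Δx| = |-1 − 9| = 10 m
7–13 s: |Δx| = |12 − -1| = 13 m
13–18 s: |Δx| = |8 − 12| = 4 m
Total path = 32 m; average speed = 32/18 = 16/9 m/s.

16/9 m/s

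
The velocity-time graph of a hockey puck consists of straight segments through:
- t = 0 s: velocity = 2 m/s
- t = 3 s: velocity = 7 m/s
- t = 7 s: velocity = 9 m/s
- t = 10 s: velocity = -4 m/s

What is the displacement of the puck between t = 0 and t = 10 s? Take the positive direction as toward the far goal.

53 m

Net displacement equals the area under the velocity-time graph (areas below the axis count negative).
0–3 s: ½(2 + 7)(3) = 13.5 m
3–7 s: ½(7 + 9)(4) = 32 m
7–10 s: ½(9 + -4)(3) = 7.5 m
Net displacement = 53 m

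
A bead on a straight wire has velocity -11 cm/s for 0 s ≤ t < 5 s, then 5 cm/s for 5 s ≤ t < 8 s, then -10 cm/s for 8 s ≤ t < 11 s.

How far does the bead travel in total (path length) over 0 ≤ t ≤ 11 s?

100 cm

Total distance travelled is ∫|v| dt — sum the magnitudes of each area piece.
0–5 s: |-11| × 5 = 55 cm
5–8 s: |5| × 3 = 15 cm
8–11 s: |-10| × 3 = 30 cm
Total distance = 100 cm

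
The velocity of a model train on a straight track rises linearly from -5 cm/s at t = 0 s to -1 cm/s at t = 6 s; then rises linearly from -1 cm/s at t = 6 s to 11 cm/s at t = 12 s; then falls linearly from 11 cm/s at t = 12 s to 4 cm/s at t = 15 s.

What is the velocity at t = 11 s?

9 cm/s

On 6–12 s the graph is linear from -1 to 11 cm/s: v(11) = -1 + (11 − -1)·(11 − 6)/(12 − 6) = 9 cm/s.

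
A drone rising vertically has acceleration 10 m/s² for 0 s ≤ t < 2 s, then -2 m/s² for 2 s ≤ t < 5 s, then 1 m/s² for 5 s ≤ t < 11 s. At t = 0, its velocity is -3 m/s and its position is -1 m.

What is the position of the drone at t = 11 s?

On each constant-a segment, Δv = aΔt and Δx = v₀Δt + ½aΔt²; chain segment to segment.
0–2 s: v starts -3 m/s; Δx = -3·2 + ½·10·2² = 14 m; v ends 17 m/s.
2–5 s: v starts 17 m/s; Δx = 17·3 + ½·-2·3² = 42 m; v ends 11 m/s.
5–11 s: v starts 11 m/s; Δx = 11·6 + ½·1·6² = 84 m; v ends 17 m/s.
x(11) = -1 + Σ Δx = 139 m.

139 m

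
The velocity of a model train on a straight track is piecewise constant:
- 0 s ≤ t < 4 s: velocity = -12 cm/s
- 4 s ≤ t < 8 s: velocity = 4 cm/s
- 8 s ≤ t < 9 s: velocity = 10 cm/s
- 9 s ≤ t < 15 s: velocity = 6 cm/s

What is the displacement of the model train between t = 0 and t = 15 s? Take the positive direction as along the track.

Net displacement equals the area under the velocity-time graph (areas below the axis count negative).
0–4 s: -12 × 4 = -48 cm
4–8 s: 4 × 4 = 16 cm
8–9 s: 10 × 1 = 10 cm
9–15 s: 6 × 6 = 36 cm
Net displacement = 14 cm

14 cm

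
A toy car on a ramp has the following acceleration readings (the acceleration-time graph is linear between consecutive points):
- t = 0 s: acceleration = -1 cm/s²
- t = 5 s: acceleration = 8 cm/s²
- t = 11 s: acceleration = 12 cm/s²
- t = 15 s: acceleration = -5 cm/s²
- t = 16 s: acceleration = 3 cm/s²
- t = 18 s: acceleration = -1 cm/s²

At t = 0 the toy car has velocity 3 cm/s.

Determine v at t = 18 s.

Δv equals the area under the a-t graph; then v = v₀ + Δv.
0–5 s: ½(-1 + 8)(5) = 17.5 cm/s
5–11 s: ½(8 + 12)(6) = 60 cm/s
11–15 s: ½(12 + -5)(4) = 14 cm/s
15–16 s: ½(-5 + 3)(1) = -1 cm/s
16–18 s: ½(3 + -1)(2) = 2 cm/s
Δv = 92.5 cm/s, so v(18) = 3 + (92.5) = 95.5 cm/s.

95.5 cm/s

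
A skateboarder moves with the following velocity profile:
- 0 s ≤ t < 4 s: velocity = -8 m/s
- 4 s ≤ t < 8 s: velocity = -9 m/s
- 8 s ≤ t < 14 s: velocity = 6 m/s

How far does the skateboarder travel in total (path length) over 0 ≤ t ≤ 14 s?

104 m

Total distance travelled is ∫|v| dt — sum the magnitudes of each area piece.
0–4 s: |-8| × 4 = 32 m
4–8 s: |-9| × 4 = 36 m
8–14 s: |6| × 6 = 36 m
Total distance = 104 m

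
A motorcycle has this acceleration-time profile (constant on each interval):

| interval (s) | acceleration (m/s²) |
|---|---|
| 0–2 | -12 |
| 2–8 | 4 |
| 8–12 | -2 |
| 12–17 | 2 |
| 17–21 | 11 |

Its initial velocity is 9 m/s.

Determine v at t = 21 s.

55 m/s

Δv equals the area under the a-t graph; then v = v₀ + Δv.
0–2 s: -12 × 2 = -24 m/s
2–8 s: 4 × 6 = 24 m/s
8–12 s: -2 × 4 = -8 m/s
12–17 s: 2 × 5 = 10 m/s
17–21 s: 11 × 4 = 44 m/s
Δv = 46 m/s, so v(21) = 9 + (46) = 55 m/s.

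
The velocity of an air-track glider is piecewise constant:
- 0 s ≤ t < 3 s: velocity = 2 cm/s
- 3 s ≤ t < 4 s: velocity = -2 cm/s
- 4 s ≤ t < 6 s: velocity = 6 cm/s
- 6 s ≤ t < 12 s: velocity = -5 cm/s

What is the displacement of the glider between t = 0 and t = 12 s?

Displacement is the signed area under the v-t curve.
0–3 s: 2 × 3 = 6 cm
3–4 s: -2 × 1 = -2 cm
4–6 s: 6 × 2 = 12 cm
6–12 s: -5 × 6 = -30 cm
Net displacement = -14 cm

-14 cm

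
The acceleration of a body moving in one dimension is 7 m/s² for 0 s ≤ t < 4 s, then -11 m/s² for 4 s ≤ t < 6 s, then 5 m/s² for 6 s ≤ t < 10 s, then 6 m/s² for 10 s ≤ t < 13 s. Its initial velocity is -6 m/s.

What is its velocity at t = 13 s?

38 m/s

Δv equals the area under the a-t graph; then v = v₀ + Δv.
0–4 s: 7 × 4 = 28 m/s
4–6 s: -11 × 2 = -22 m/s
6–10 s: 5 × 4 = 20 m/s
10–13 s: 6 × 3 = 18 m/s
Δv = 44 m/s, so v(13) = -6 + (44) = 38 m/s.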